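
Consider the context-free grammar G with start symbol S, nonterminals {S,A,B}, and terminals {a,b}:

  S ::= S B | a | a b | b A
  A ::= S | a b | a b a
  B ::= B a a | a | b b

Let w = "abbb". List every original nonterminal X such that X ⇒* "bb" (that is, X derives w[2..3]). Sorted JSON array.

Convert to CNF:
  S -> S B | T0 T1 | T1 A | a
  A -> S B | T0 T1 | T0 X2 | T1 A | a
  B -> B X3 | T1 T1 | a
  T0 -> a
  T1 -> b
  X2 -> T1 T0
  X3 -> T0 T0

Fill CYK table bottom-up, restricted to cells inside w[2..3]:
  cell(2,2) b: {T1}  orig:{}
  cell(3,3) b: {T1}  orig:{}
  cell(2,3) bb: {B}

Original NTs in T[2,3] deriving "bb": ["B"]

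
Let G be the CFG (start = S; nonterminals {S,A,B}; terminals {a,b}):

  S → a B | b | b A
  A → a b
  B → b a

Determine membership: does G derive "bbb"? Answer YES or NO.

CNF form of G:
  S -> T0 B | T1 A | b
  A -> T0 T1
  B -> T1 T0
  T0 -> a
  T1 -> b

Fill CYK table bottom-up:
  T[0,0] 'b' = {S,T1}  orig:{S}
  T[1,1] 'b' = {S,T1}  orig:{S}
  T[2,2] 'b' = {S,T1}  orig:{S}
  T[0,1] 'bb' = ∅
  T[1,2] 'bb' = ∅
  T[0,2] 'bbb' = ∅

S ∉ T[0,2] ⇒ NO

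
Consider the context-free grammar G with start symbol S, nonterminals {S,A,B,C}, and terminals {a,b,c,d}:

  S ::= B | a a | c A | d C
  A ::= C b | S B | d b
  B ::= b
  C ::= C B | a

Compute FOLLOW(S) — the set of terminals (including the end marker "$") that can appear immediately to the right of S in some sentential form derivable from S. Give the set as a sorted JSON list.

FIRST iteration:
round 1:
  A via A→d b: +{d}
  B via B→b: +{b}
  C via C→a: +{a}
  S via S→B: +{b}
  S via S→a a: +{a}
  S via S→c A: +{c}
  S via S→d C: +{d}
  FIRST[S]={a,b,c,d}  FIRST[A]={d}  FIRST[B]={b}  FIRST[C]={a}
round 2:
  A via A→C b: +{a}
  A via A→S B: +{b,c}
  FIRST[S]={a,b,c,d}  FIRST[A]={a,b,c,d}  FIRST[B]={b}  FIRST[C]={a}
round 3: (stable)
  FIRST[S]={a,b,c,d}  FIRST[A]={a,b,c,d}  FIRST[B]={b}  FIRST[C]={a}

FOLLOW iteration:
initialize: $ ∈ FOLLOW(S)
round 1:
  A→C b: FOLLOW(C) ⊇ FIRST(b) = {b}; new: +{b}
  A→S B: FOLLOW(S) ⊇ FIRST(B) = {b}; new: +{b}
  C→C B: FOLLOW(B) ⊇ FOLLOW(C) ⊇ {b}; new: +{b}
  S→B: FOLLOW(B) ⊇ FOLLOW(S) ⊇ {$,b}; new: +{$}
  S→c A: FOLLOW(A) ⊇ FOLLOW(S) ⊇ {$,b}; new: +{$,b}
  S→d C: FOLLOW(C) ⊇ FOLLOW(S) ⊇ {$,b}; new: +{$}
  S: {$,b}  A: {$,b}  B: {$,b}  C: {$,b}
round 2: (stable)
  S: {$,b}  A: {$,b}  B: {$,b}  C: {$,b}

FOLLOW(S) = ["$", "b"]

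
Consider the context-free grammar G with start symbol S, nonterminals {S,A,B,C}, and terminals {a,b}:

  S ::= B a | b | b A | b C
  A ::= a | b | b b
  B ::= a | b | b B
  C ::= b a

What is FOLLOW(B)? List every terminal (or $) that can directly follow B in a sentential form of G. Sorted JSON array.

Compute FIRST by fixpoint:
[1]
  A via A→a: +{a}
  A via A→b: +{b}
  B via B→a: +{a}
  B via B→b: +{b}
  C via C→b a: +{b}
  S via S→B a: +{a,b}
  S: {a,b}  A: {a,b}  B: {a,b}  C: {b}
[2] (no change)
  S: {a,b}  A: {a,b}  B: {a,b}  C: {b}

Compute FOLLOW by fixpoint:
FOLLOW(S) := {$}
round 1:
  S→B a: FOLLOW(B) ⊇ FIRST(a) = {a}; new: +{a}
  S→b A: FOLLOW(A) ⊇ FOLLOW(S) ⊇ {$}; new: +{$}
  S→b C: FOLLOW(C) ⊇ FOLLOW(S) ⊇ {$}; new: +{$}
  S: {$}  A: {$}  B: {a}  C: {$}
round 2: (no change)
  S: {$}  A: {$}  B: {a}  C: {$}

FOLLOW(B) = ["a"]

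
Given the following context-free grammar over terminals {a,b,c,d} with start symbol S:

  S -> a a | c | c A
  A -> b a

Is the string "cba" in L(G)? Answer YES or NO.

Convert to CNF:
  S -> T1 T1 | T2 A | c
  A -> T0 T1
  T0 -> b
  T1 -> a
  T2 -> c

Fill CYK table bottom-up:
  [0..0]={S,T2}  "c"  orig:{S}
  [1..1]={T0}  "b"  orig:{}
  [2..2]={T1}  "a"  orig:{}
  [0..1]=∅  "cb"
  [1..2]={A}  "ba"
  [0..2]={S}  "cba"

S ∈ T[0,2] ⇒ YES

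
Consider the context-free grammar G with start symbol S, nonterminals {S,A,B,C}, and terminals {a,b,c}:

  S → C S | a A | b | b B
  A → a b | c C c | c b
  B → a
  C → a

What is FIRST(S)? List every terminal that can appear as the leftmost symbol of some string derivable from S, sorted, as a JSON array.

FIRST iteration:
pass 1:
  A via A→a b: +{a}
  A via A→c C c: +{c}
  B via B→a: +{a}
  C via C→a: +{a}
  S via S→C S: +{a}
  S via S→b: +{b}
  FIRST(S)={a,b}  FIRST(A)={a,c}  FIRST(B)={a}  FIRST(C)={a}
pass 2: (no change)
  FIRST(S)={a,b}  FIRST(A)={a,c}  FIRST(B)={a}  FIRST(C)={a}

FIRST(S) = ["a", "b"]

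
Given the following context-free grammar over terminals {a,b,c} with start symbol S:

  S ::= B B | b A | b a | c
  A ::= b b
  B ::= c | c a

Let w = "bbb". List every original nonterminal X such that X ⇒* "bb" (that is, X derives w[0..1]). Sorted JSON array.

CNF form of G:
  S -> B B | T0 A | T0 T2 | c
  A -> T0 T0
  B -> T1 T2 | c
  T0 -> b
  T1 -> c
  T2 -> a

Fill CYK table bottom-up — only the sub-triangle for w[0..1]:
  T[0,0] 'b' = {T0}  orig:{}
  T[1,1] 'b' = {T0}  orig:{}
  T[0,1] 'bb' = {A}

Original NTs in T[0,1] deriving "bb": ["A"]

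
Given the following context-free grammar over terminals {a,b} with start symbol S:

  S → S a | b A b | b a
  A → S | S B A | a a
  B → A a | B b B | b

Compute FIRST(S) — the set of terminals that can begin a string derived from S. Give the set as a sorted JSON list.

FIRST iteration:
iter 1:
  A via A→a a: +{a}
  B via B→A a: +{a}
  B via B→b: +{b}
  S via S→b A b: +{b}
  FIRST(S)={b}  FIRST(A)={a}  FIRST(B)={a,b}
iter 2:
  A via A→S: +{b}
  FIRST(S)={b}  FIRST(A)={a,b}  FIRST(B)={a,b}
iter 3: done
  FIRST(S)={b}  FIRST(A)={a,b}  FIRST(B)={a,b}

FIRST(S) = ["b"]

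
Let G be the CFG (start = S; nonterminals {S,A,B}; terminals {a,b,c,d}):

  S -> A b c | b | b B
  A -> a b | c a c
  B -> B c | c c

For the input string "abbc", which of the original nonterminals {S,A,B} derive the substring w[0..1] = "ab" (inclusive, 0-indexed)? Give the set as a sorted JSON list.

CNF form of G:
  S -> A X4 | T1 B | b
  A -> T0 T1 | T2 X3
  B -> B T2 | T2 T2
  T0 -> a
  T1 -> b
  T2 -> c
  X3 -> T0 T2
  X4 -> T1 T2

CYK fill, restricted to cells inside w[0..1]:
  T[0,0] 'a' = {T0}  orig:{}
  T[1,1] 'b' = {S,T1}  orig:{S}
  T[0,1] 'ab' = {A}

Original NTs in T[0,1] deriving "ab": ["A"]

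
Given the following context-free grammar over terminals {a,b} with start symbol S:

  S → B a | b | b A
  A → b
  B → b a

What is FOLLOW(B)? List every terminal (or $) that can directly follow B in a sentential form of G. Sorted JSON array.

FIRST sets, iterate to fixpoint:
[1]
  A via A→b: +{b}
  B via B→b a: +{b}
  S via S→B a: +{b}
  S: {b}  A: {b}  B: {b}
[2] — fixpoint
  S: {b}  A: {b}  B: {b}

FOLLOW sets:
seed FOLLOW(S) with $
round 1:
  S→B a: FOLLOW(B) ⊇ FIRST(a) = {a}; new: +{a}
  S→b A: FOLLOW(A) ⊇ FOLLOW(S) ⊇ {$}; new: +{$}
  FOLLOW(S)={$}  FOLLOW(A)={$}  FOLLOW(B)={a}
round 2: (no change)
  FOLLOW(S)={$}  FOLLOW(A)={$}  FOLLOW(B)={a}

FOLLOW(B) = ["a"]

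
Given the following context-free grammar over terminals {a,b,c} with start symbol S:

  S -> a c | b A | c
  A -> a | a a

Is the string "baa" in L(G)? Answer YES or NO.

CNF form of G:
  S -> T0 T1 | T2 A | c
  A -> T0 T0 | a
  T0 -> a
  T1 -> c
  T2 -> b

Fill CYK table bottom-up:
  [0..0]={T2}  "b"  orig:{}
  [1..1]={A,T0}  "a"  orig:{A}
  [2..2]={A,T0}  "a"  orig:{A}
  [0..1]={S}  "ba"
  [1..2]={A}  "aa"
  [0..2]={S}  "baa"

S ∈ T[0,2] ⇒ YES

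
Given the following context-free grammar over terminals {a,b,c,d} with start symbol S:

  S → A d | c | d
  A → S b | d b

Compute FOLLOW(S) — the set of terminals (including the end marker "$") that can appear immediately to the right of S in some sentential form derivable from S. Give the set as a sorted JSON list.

FIRST sets, iterate to fixpoint:
pass 1:
  A via A→d b: +{d}
  S via S→A d: +{d}
  S via S→c: +{c}
  FIRST(S)={c,d}  FIRST(A)={d}
pass 2:
  A via A→S b: +{c}
  FIRST(S)={c,d}  FIRST(A)={c,d}
pass 3: — fixpoint
  FIRST(S)={c,d}  FIRST(A)={c,d}

FOLLOW iteration:
FOLLOW(S) := {$}
round 1:
  A→S b: FOLLOW(S) ⊇ FIRST(b) = {b}; new: +{b}
  S→A d: FOLLOW(A) ⊇ FIRST(d) = {d}; new: +{d}
  S: {$,b}  A: {d}
round 2: done
  S: {$,b}  A: {d}

FOLLOW(S) = ["$", "b"]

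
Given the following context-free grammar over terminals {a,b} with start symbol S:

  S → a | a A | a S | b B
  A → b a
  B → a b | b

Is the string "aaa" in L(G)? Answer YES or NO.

CNF form of G:
  S -> T0 B | T1 A | T1 S | a
  A -> T0 T1
  B -> T1 T0 | b
  T0 -> b
  T1 -> a

CYK table (by increasing span):
  cell(0,0) a: {S,T1}  orig:{S}
  cell(1,1) a: {S,T1}  orig:{S}
  cell(2,2) a: {S,T1}  orig:{S}
  cell(0,1) aa: {S}
  cell(1,2) aa: {S}
  cell(0,2) aaa: {S}

S ∈ T[0,2] ⇒ YES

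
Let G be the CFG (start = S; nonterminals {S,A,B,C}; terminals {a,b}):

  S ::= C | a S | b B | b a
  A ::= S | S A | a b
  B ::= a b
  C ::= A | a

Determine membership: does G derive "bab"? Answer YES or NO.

CNF form of G:
  S -> S A | T0 S | T0 T1 | T1 B | T1 T0 | a
  A -> S A | T0 S | T0 T1 | T1 B | T1 T0 | a
  B -> T0 T1
  C -> S A | T0 S | T0 T1 | T1 B | T1 T0 | a
  T0 -> a
  T1 -> b

Fill CYK table bottom-up:
  T[0,0] 'b' = {T1}  orig:{}
  T[1,1] 'a' = {A,C,S,T0}  orig:{A,C,S}
  T[2,2] 'b' = {T1}  orig:{}
  T[0,1] 'ba' = {A,C,S}
  T[1,2] 'ab' = {A,B,C,S}
  T[0,2] 'bab' = {A,C,S}

S ∈ T[0,2] ⇒ YES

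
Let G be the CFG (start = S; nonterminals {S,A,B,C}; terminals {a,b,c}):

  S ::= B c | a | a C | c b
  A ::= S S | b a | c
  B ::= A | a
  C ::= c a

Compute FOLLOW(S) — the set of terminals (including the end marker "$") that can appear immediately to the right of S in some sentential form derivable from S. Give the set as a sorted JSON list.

FIRST sets, iterate to fixpoint:
[1]
  A via A→b a: +{b}
  A via A→c: +{c}
  B via B→A: +{b,c}
  B via B→a: +{a}
  C via C→c a: +{c}
  S via S→B c: +{a,b,c}
  FIRST(S)={a,b,c}  FIRST(A)={b,c}  FIRST(B)={a,b,c}  FIRST(C)={c}
[2]
  A via A→S S: +{a}
  FIRST(S)={a,b,c}  FIRST(A)={a,b,c}  FIRST(B)={a,b,c}  FIRST(C)={c}
[3] (no change)
  FIRST(S)={a,b,c}  FIRST(A)={a,b,c}  FIRST(B)={a,b,c}  FIRST(C)={c}

FOLLOW iteration:
FOLLOW(S) := {$}
[1]
  A→S S: FOLLOW(S) ⊇ FIRST(S) = {a,b,c}; new: +{a,b,c}
  S→B c: FOLLOW(B) ⊇ FIRST(c) = {c}; new: +{c}
  S→a C: FOLLOW(C) ⊇ FOLLOW(S) ⊇ {$,a,b,c}; new: +{$,a,b,c}
  FOLLOW[S]={$,a,b,c}  FOLLOW[A]={}  FOLLOW[B]={c}  FOLLOW[C]={$,a,b,c}
[2]
  B→A: FOLLOW(A) ⊇ FOLLOW(B) ⊇ {c}; new: +{c}
  FOLLOW[S]={$,a,b,c}  FOLLOW[A]={c}  FOLLOW[B]={c}  FOLLOW[C]={$,a,b,c}
[3] (no change)
  FOLLOW[S]={$,a,b,c}  FOLLOW[A]={c}  FOLLOW[B]={c}  FOLLOW[C]={$,a,b,c}

FOLLOW(S) = ["$", "a", "b", "c"]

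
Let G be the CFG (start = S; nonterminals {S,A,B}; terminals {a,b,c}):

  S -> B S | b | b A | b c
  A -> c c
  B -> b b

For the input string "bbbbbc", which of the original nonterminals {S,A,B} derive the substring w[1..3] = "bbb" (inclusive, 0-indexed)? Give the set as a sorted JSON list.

CNF form of G:
  S -> B S | T1 A | T1 T0 | b
  A -> T0 T0
  B -> T1 T1
  T0 -> c
  T1 -> b

CYK fill — only the sub-triangle for w[1..3]:
  cell(1,1) b: {S,T1}  orig:{S}
  cell(2,2) b: {S,T1}  orig:{S}
  cell(3,3) b: {S,T1}  orig:{S}
  cell(1,2) bb: {B}
  cell(2,3) bb: {B}
  cell(1,3) bbb: {S}

Original NTs in T[1,3] deriving "bbb": ["S"]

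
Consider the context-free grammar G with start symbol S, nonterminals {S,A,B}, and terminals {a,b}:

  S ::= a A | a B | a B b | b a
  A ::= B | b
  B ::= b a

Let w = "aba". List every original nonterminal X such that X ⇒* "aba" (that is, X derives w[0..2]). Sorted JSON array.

CNF form of G:
  S -> T0 T1 | T1 A | T1 B | T1 X2
  A -> T0 T1 | b
  B -> T0 T1
  T0 -> b
  T1 -> a
  X2 -> B T0

CYK table (by increasing span) (cells [i..j] with 0 ≤ i ≤ j ≤ 2 only):
  T[0,0] 'a' = {T1}  orig:{}
  T[1,1] 'b' = {A,T0}  orig:{A}
  T[2,2] 'a' = {T1}  orig:{}
  T[0,1] 'ab' = {S}
  T[1,2] 'ba' = {A,B,S}
  T[0,2] 'aba' = {S}

Original NTs in T[0,2] deriving "aba": ["S"]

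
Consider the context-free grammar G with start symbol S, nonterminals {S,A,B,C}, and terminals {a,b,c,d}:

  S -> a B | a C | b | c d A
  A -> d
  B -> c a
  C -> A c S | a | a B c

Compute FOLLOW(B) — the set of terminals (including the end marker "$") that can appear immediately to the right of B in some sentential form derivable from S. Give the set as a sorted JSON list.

FIRST sets, iterate to fixpoint:
iter 1:
  A via A→d: +{d}
  B via B→c a: +{c}
  C via C→A c S: +{d}
  C via C→a: +{a}
  S via S→a B: +{a}
  S via S→b: +{b}
  S via S→c d A: +{c}
  S: {a,b,c}  A: {d}  B: {c}  C: {a,d}
iter 2: done
  S: {a,b,c}  A: {d}  B: {c}  C: {a,d}

FOLLOW sets:
FOLLOW(S) := {$}
iter 1:
  C→A c S: FOLLOW(A) ⊇ FIRST(c) = {c}; new: +{c}
  C→a B c: FOLLOW(B) ⊇ FIRST(c) = {c}; new: +{c}
  S→a B: FOLLOW(B) ⊇ FOLLOW(S) ⊇ {$}; new: +{$}
  S→a C: FOLLOW(C) ⊇ FOLLOW(S) ⊇ {$}; new: +{$}
  S→c d A: FOLLOW(A) ⊇ FOLLOW(S) ⊇ {$}; new: +{$}
  S: {$}  A: {$,c}  B: {$,c}  C: {$}
iter 2: (no change)
  S: {$}  A: {$,c}  B: {$,c}  C: {$}

FOLLOW(B) = ["$", "c"]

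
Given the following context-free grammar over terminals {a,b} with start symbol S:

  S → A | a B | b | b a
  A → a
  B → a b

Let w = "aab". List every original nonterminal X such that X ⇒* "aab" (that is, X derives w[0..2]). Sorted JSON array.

Convert to CNF:
  S -> T0 B | T1 T0 | a | b
  A -> a
  B -> T0 T1
  T0 -> a
  T1 -> b

CYK table (by increasing span) — only the sub-triangle for w[0..2]:
  cell(0,0) a: {A,S,T0}  orig:{A,S}
  cell(1,1) a: {A,S,T0}  orig:{A,S}
  cell(2,2) b: {S,T1}  orig:{S}
  cell(0,1) aa: ∅
  cell(1,2) ab: {B}
  cell(0,2) aab: {S}

Original NTs in T[0,2] deriving "aab": ["S"]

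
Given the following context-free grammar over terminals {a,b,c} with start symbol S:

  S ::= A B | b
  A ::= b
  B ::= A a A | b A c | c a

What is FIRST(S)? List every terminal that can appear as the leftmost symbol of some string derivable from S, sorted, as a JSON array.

Compute FIRST by fixpoint:
iter 1:
  A via A→b: +{b}
  B via B→A a A: +{b}
  B via B→c a: +{c}
  S via S→A B: +{b}
  S: {b}  A: {b}  B: {b,c}
iter 2: done
  S: {b}  A: {b}  B: {b,c}

FIRST(S) = ["b"]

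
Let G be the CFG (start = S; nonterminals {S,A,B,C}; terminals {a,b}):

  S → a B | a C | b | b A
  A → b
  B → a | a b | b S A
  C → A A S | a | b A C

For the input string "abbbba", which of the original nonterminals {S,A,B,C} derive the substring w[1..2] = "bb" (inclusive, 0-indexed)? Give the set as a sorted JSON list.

CNF form of G:
  S -> T0 B | T0 C | T1 A | b
  A -> b
  B -> T0 T1 | T1 X2 | a
  C -> A X3 | T1 X4 | a
  T0 -> a
  T1 -> b
  X2 -> S A
  X3 -> A S
  X4 -> A C

CYK table (by increasing span) (cells [i..j] with 1 ≤ i ≤ j ≤ 2 only):
  cell(1,1) b: {A,S,T1}  orig:{A,S}
  cell(2,2) b: {A,S,T1}  orig:{A,S}
  cell(1,2) bb: {S,X2,X3}  orig:{S}

Original NTs in T[1,2] deriving "bb": ["S"]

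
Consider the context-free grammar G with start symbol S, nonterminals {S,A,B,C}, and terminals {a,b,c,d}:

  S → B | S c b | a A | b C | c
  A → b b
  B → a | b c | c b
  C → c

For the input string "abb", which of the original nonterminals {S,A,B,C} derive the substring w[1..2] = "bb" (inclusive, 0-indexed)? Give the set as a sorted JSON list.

CNF form of G:
  S -> S X3 | T0 C | T0 T1 | T1 T0 | T2 A | a | c
  A -> T0 T0
  B -> T0 T1 | T1 T0 | a
  C -> c
  T0 -> b
  T1 -> c
  T2 -> a
  X3 -> T1 T0

CYK table (by increasing span) (cells [i..j] with 1 ≤ i ≤ j ≤ 2 only):
  T[1,1] 'b' = {T0}  orig:{}
  T[2,2] 'b' = {T0}  orig:{}
  T[1,2] 'bb' = {A}

Original NTs in T[1,2] deriving "bb": ["A"]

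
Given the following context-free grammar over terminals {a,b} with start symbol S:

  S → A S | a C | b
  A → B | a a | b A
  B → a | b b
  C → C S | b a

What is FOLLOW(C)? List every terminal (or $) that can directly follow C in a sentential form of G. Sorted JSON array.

FIRST iteration:
[1]
  A via A→a a: +{a}
  A via A→b A: +{b}
  B via B→a: +{a}
  B via B→b b: +{b}
  C via C→b a: +{b}
  S via S→A S: +{a,b}
  FIRST(S)={a,b}  FIRST(A)={a,b}  FIRST(B)={a,b}  FIRST(C)={b}
[2] (no change)
  FIRST(S)={a,b}  FIRST(A)={a,b}  FIRST(B)={a,b}  FIRST(C)={b}

Compute FOLLOW by fixpoint:
initialize: $ ∈ FOLLOW(S)
round 1:
  C→C S: FOLLOW(C) ⊇ FIRST(S) = {a,b}; new: +{a,b}
  C→C S: FOLLOW(S) ⊇ FOLLOW(C) ⊇ {a,b}; new: +{a,b}
  S→A S: FOLLOW(A) ⊇ FIRST(S) = {a,b}; new: +{a,b}
  S→a C: FOLLOW(C) ⊇ FOLLOW(S) ⊇ {$,a,b}; new: +{$}
  FOLLOW[S]={$,a,b}  FOLLOW[A]={a,b}  FOLLOW[B]={}  FOLLOW[C]={$,a,b}
round 2:
  A→B: FOLLOW(B) ⊇ FOLLOW(A) ⊇ {a,b}; new: +{a,b}
  FOLLOW[S]={$,a,b}  FOLLOW[A]={a,b}  FOLLOW[B]={a,b}  FOLLOW[C]={$,a,b}
round 3: (no change)
  FOLLOW[S]={$,a,b}  FOLLOW[A]={a,b}  FOLLOW[B]={a,b}  FOLLOW[C]={$,a,b}

FOLLOW(C) = ["$", "a", "b"]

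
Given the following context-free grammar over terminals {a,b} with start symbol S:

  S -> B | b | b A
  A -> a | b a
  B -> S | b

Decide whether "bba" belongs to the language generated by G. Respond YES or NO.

Convert to CNF:
  S -> T0 A | b
  A -> T0 T1 | a
  B -> T0 A | b
  T0 -> b
  T1 -> a

CYK table (by increasing span):
  cell(0,0) b: {B,S,T0}  orig:{B,S}
  cell(1,1) b: {B,S,T0}  orig:{B,S}
  cell(2,2) a: {A,T1}  orig:{A}
  cell(0,1) bb: ∅
  cell(1,2) ba: {A,B,S}
  cell(0,2) bba: {B,S}

S ∈ T[0,2] ⇒ YES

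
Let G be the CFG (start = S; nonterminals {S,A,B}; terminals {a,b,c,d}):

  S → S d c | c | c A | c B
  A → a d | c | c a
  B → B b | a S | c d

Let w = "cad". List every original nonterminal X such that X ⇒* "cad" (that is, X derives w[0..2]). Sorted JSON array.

Convert to CNF:
  S -> S X4 | T2 A | T2 B | c
  A -> T0 T1 | T2 T0 | c
  B -> B T3 | T0 S | T2 T1
  T0 -> a
  T1 -> d
  T2 -> c
  T3 -> b
  X4 -> T1 T2

CYK fill — only the sub-triangle for w[0..2]:
  T[0,0] 'c' = {A,S,T2}  orig:{A,S}
  T[1,1] 'a' = {T0}  orig:{}
  T[2,2] 'd' = {T1}  orig:{}
  T[0,1] 'ca' = {A}
  T[1,2] 'ad' = {A}
  T[0,2] 'cad' = {S}

Original NTs in T[0,2] deriving "cad": ["S"]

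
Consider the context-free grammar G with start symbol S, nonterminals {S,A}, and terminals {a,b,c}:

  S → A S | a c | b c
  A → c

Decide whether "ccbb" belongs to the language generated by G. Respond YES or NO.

CNF form of G:
  S -> A S | T0 T1 | T2 T1
  A -> c
  T0 -> a
  T1 -> c
  T2 -> b

CYK fill:
  cell(0,0) c: {A,T1}  orig:{A}
  cell(1,1) c: {A,T1}  orig:{A}
  cell(2,2) b: {T2}  orig:{}
  cell(3,3) b: {T2}  orig:{}
  cell(0,1) cc: ∅
  cell(1,2) cb: ∅
  cell(2,3) bb: ∅
  cell(0,2) ccb: ∅
  cell(1,3) cbb: ∅
  cell(0,3) ccbb: ∅

S ∉ T[0,3] ⇒ NO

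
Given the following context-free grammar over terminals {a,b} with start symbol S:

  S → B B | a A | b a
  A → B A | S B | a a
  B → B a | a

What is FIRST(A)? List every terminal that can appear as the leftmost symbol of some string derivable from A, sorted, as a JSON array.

FIRST sets, iterate to fixpoint:
pass 1:
  A via A→a a: +{a}
  B via B→a: +{a}
  S via S→B B: +{a}
  S via S→b a: +{b}
  FIRST[S]={a,b}  FIRST[A]={a}  FIRST[B]={a}
pass 2:
  A via A→S B: +{b}
  FIRST[S]={a,b}  FIRST[A]={a,b}  FIRST[B]={a}
pass 3: (stable)
  FIRST[S]={a,b}  FIRST[A]={a,b}  FIRST[B]={a}

FIRST(A) = ["a", "b"]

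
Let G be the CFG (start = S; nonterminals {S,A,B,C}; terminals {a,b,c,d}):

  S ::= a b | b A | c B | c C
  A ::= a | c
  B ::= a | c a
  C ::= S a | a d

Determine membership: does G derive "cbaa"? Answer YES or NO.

CNF form of G:
  S -> T0 B | T0 C | T1 T3 | T3 A
  A -> a | c
  B -> T0 T1 | a
  C -> S T1 | T1 T2
  T0 -> c
  T1 -> a
  T2 -> d
  T3 -> b

Fill CYK table bottom-up:
  [0..0]={A,T0}  "c"  orig:{A}
  [1..1]={T3}  "b"  orig:{}
  [2..2]={A,B,T1}  "a"  orig:{A,B}
  [3..3]={A,B,T1}  "a"  orig:{A,B}
  [0..1]=∅  "cb"
  [1..2]={S}  "ba"
  [2..3]=∅  "aa"
  [0..2]=∅  "cba"
  [1..3]={C}  "baa"
  [0..3]={S}  "cbaa"

S ∈ T[0,3] ⇒ YES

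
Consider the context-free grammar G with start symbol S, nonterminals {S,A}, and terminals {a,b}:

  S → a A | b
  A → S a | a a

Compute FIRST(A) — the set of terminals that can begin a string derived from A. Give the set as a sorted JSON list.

FIRST iteration:
round 1:
  A via A→a a: +{a}
  S via S→a A: +{a}
  S via S→b: +{b}
  FIRST(S)={a,b}  FIRST(A)={a}
round 2:
  A via A→S a: +{b}
  FIRST(S)={a,b}  FIRST(A)={a,b}
round 3: — fixpoint
  FIRST(S)={a,b}  FIRST(A)={a,b}

FIRST(A) = ["a", "b"]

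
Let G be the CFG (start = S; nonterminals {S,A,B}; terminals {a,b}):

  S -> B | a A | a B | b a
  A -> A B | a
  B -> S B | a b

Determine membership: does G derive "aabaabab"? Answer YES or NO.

CNF form of G:
  S -> S B | T0 A | T0 B | T0 T1 | T1 T0
  A -> A B | a
  B -> S B | T0 T1
  T0 -> a
  T1 -> b

CYK table (by increasing span):
  [0..0]={A,T0}  "a"  orig:{A}
  [1..1]={A,T0}  "a"  orig:{A}
  [2..2]={T1}  "b"  orig:{}
  [3..3]={A,T0}  "a"  orig:{A}
  [4..4]={A,T0}  "a"  orig:{A}
  [5..5]={T1}  "b"  orig:{}
  [6..6]={A,T0}  "a"  orig:{A}
  [7..7]={T1}  "b"  orig:{}
  [0..1]={S}  "aa"
  [1..2]={B,S}  "ab"
  [2..3]={S}  "ba"
  [3..4]={S}  "aa"
  [4..5]={B,S}  "ab"
  [5..6]={S}  "ba"
  [6..7]={B,S}  "ab"
  [0..2]={A,S}  "aab"
  [1..3]=∅  "aba"
  [2..4]=∅  "baa"
  [3..5]={A,S}  "aab"
  [4..6]=∅  "aba"
  [5..7]=∅  "bab"
  [0..3]=∅  "aaba"
  [1..4]=∅  "abaa"
  [2..5]={B,S}  "baab"
  [3..6]=∅  "aaba"
  [4..7]={B,S}  "abab"
  [0..4]=∅  "aabaa"
  [1..5]={A,S}  "abaab"
  [2..6]=∅  "baaba"
  [3..7]={A,B,S}  "aabab"
  [0..5]={B,S}  "aabaab"
  [1..6]=∅  "abaaba"
  [2..7]={B,S}  "baabab"
  [0..6]=∅  "aabaaba"
  [1..7]={A,B,S}  "abaabab"
  [0..7]={A,B,S}  "aabaabab"

S ∈ T[0,7] ⇒ YES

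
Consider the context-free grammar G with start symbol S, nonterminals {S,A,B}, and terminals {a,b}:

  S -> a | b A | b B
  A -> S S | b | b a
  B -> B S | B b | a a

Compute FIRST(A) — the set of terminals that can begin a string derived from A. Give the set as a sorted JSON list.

Compute FIRST by fixpoint:
iter 1:
  A via A→b: +{b}
  B via B→a a: +{a}
  S via S→a: +{a}
  S via S→b A: +{b}
  FIRST[S]={a,b}  FIRST[A]={b}  FIRST[B]={a}
iter 2:
  A via A→S S: +{a}
  FIRST[S]={a,b}  FIRST[A]={a,b}  FIRST[B]={a}
iter 3: — fixpoint
  FIRST[S]={a,b}  FIRST[A]={a,b}  FIRST[B]={a}

FIRST(A) = ["a", "b"]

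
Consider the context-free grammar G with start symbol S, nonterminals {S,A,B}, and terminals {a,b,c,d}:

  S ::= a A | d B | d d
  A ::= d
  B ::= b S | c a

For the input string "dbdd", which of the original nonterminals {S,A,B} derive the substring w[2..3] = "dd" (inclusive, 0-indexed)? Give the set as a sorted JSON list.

Convert to CNF:
  S -> T2 A | T3 B | T3 T3
  A -> d
  B -> T0 S | T1 T2
  T0 -> b
  T1 -> c
  T2 -> a
  T3 -> d

CYK fill (cells [i..j] with 2 ≤ i ≤ j ≤ 3 only):
  T[2,2] 'd' = {A,T3}  orig:{A}
  T[3,3] 'd' = {A,T3}  orig:{A}
  T[2,3] 'dd' = {S}

Original NTs in T[2,3] deriving "dd": ["S"]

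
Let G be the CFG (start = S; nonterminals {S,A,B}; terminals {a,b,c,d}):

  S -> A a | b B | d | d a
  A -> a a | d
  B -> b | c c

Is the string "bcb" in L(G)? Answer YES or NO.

Convert to CNF:
  S -> A T0 | T2 B | T3 T0 | d
  A -> T0 T0 | d
  B -> T1 T1 | b
  T0 -> a
  T1 -> c
  T2 -> b
  T3 -> d

Fill CYK table bottom-up:
  T[0,0] 'b' = {B,T2}  orig:{B}
  T[1,1] 'c' = {T1}  orig:{}
  T[2,2] 'b' = {B,T2}  orig:{B}
  T[0,1] 'bc' = ∅
  T[1,2] 'cb' = ∅
  T[0,2] 'bcb' = ∅

S ∉ T[0,2] ⇒ NO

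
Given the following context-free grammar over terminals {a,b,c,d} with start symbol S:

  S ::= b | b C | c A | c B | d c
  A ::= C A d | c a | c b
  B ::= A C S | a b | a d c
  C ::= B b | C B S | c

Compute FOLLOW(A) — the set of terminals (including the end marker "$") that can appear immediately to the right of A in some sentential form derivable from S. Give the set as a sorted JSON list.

FIRST sets, iterate to fixpoint:
[1]
  A via A→c a: +{c}
  B via B→A C S: +{c}
  B via B→a b: +{a}
  C via C→B b: +{a,c}
  S via S→b: +{b}
  S via S→c A: +{c}
  S via S→d c: +{d}
  FIRST[S]={b,c,d}  FIRST[A]={c}  FIRST[B]={a,c}  FIRST[C]={a,c}
[2]
  A via A→C A d: +{a}
  FIRST[S]={b,c,d}  FIRST[A]={a,c}  FIRST[B]={a,c}  FIRST[C]={a,c}
[3] done
  FIRST[S]={b,c,d}  FIRST[A]={a,c}  FIRST[B]={a,c}  FIRST[C]={a,c}

FOLLOW sets:
seed FOLLOW(S) with $
round 1:
  A→C A d: FOLLOW(C) ⊇ FIRST(A) = {a,c}; new: +{a,c}
  A→C A d: FOLLOW(A) ⊇ FIRST(d) = {d}; new: +{d}
  B→A C S: FOLLOW(A) ⊇ FIRST(C) = {a,c}; new: +{a,c}
  B→A C S: FOLLOW(C) ⊇ FIRST(S) = {b,c,d}; new: +{b,d}
  C→B b: FOLLOW(B) ⊇ FIRST(b) = {b}; new: +{b}
  C→C B S: FOLLOW(B) ⊇ FIRST(S) = {b,c,d}; new: +{c,d}
  C→C B S: FOLLOW(S) ⊇ FOLLOW(C) ⊇ {a,b,c,d}; new: +{a,b,c,d}
  S→b C: FOLLOW(C) ⊇ FOLLOW(S) ⊇ {$,a,b,c,d}; new: +{$}
  S→c A: FOLLOW(A) ⊇ FOLLOW(S) ⊇ {$,a,b,c,d}; new: +{$,b}
  S→c B: FOLLOW(B) ⊇ FOLLOW(S) ⊇ {$,a,b,c,d}; new: +{$,a}
  FOLLOW[S]={$,a,b,c,d}  FOLLOW[A]={$,a,b,c,d}  FOLLOW[B]={$,a,b,c,d}  FOLLOW[C]={$,a,b,c,d}
round 2: — fixpoint
  FOLLOW[S]={$,a,b,c,d}  FOLLOW[A]={$,a,b,c,d}  FOLLOW[B]={$,a,b,c,d}  FOLLOW[C]={$,a,b,c,d}

FOLLOW(A) = ["$", "a", "b", "c", "d"]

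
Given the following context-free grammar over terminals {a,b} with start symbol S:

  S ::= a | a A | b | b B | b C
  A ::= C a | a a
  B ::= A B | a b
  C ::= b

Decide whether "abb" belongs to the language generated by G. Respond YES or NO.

CNF form of G:
  S -> T0 A | T1 B | T1 C | a | b
  A -> C T0 | T0 T0
  B -> A B | T0 T1
  C -> b
  T0 -> a
  T1 -> b

Fill CYK table bottom-up:
  T[0,0] 'a' = {S,T0}  orig:{S}
  T[1,1] 'b' = {C,S,T1}  orig:{C,S}
  T[2,2] 'b' = {C,S,T1}  orig:{C,S}
  T[0,1] 'ab' = {B}
  T[1,2] 'bb' = {S}
  T[0,2] 'abb' = ∅

S ∉ T[0,2] ⇒ NO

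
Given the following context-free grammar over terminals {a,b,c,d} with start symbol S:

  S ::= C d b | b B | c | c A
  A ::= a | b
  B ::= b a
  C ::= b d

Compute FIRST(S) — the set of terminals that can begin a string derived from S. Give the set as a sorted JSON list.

FIRST sets, iterate to fixpoint:
iter 1:
  A via A→a: +{a}
  A via A→b: +{b}
  B via B→b a: +{b}
  C via C→b d: +{b}
  S via S→C d b: +{b}
  S via S→c: +{c}
  S: {b,c}  A: {a,b}  B: {b}  C: {b}
iter 2: (stable)
  S: {b,c}  A: {a,b}  B: {b}  C: {b}

FIRST(S) = ["b", "c"]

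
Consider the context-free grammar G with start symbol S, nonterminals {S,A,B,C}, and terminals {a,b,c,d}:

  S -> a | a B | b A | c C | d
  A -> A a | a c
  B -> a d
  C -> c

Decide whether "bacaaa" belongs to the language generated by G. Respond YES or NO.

Convert to CNF:
  S -> T0 B | T1 C | T3 A | a | d
  A -> A T0 | T0 T1
  B -> T0 T2
  C -> c
  T0 -> a
  T1 -> c
  T2 -> d
  T3 -> b

Fill CYK table bottom-up:
  [0..0]={T3}  "b"  orig:{}
  [1..1]={S,T0}  "a"  orig:{S}
  [2..2]={C,T1}  "c"  orig:{C}
  [3..3]={S,T0}  "a"  orig:{S}
  [4..4]={S,T0}  "a"  orig:{S}
  [5..5]={S,T0}  "a"  orig:{S}
  [0..1]=∅  "ba"
  [1..2]={A}  "ac"
  [2..3]=∅  "ca"
  [3..4]=∅  "aa"
  [4..5]=∅  "aa"
  [0..2]={S}  "bac"
  [1..3]={A}  "aca"
  [2..4]=∅  "caa"
  [3..5]=∅  "aaa"
  [0..3]={S}  "baca"
  [1..4]={A}  "acaa"
  [2..5]=∅  "caaa"
  [0..4]={S}  "bacaa"
  [1..5]={A}  "acaaa"
  [0..5]={S}  "bacaaa"

S ∈ T[0,5] ⇒ YES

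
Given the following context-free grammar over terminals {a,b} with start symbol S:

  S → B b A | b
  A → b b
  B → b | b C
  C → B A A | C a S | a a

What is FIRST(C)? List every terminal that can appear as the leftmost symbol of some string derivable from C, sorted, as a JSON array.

FIRST iteration:
pass 1:
  A via A→b b: +{b}
  B via B→b: +{b}
  C via C→B A A: +{b}
  C via C→a a: +{a}
  S via S→B b A: +{b}
  FIRST[S]={b}  FIRST[A]={b}  FIRST[B]={b}  FIRST[C]={a,b}
pass 2: (no change)
  FIRST[S]={b}  FIRST[A]={b}  FIRST[B]={b}  FIRST[C]={a,b}

FIRST(C) = ["a", "b"]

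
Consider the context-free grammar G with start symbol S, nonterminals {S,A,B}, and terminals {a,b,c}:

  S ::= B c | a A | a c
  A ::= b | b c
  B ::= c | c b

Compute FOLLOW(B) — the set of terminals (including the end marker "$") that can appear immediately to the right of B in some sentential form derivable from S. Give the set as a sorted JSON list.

FIRST iteration:
round 1:
  A via A→b: +{b}
  B via B→c: +{c}
  S via S→B c: +{c}
  S via S→a A: +{a}
  FIRST[S]={a,c}  FIRST[A]={b}  FIRST[B]={c}
round 2: (stable)
  FIRST[S]={a,c}  FIRST[A]={b}  FIRST[B]={c}

Compute FOLLOW by fixpoint:
seed FOLLOW(S) with $
iter 1:
  S→B c: FOLLOW(B) ⊇ FIRST(c) = {c}; new: +{c}
  S→a A: FOLLOW(A) ⊇ FOLLOW(S) ⊇ {$}; new: +{$}
  FOLLOW[S]={$}  FOLLOW[A]={$}  FOLLOW[B]={c}
iter 2: (stable)
  FOLLOW[S]={$}  FOLLOW[A]={$}  FOLLOW[B]={c}

FOLLOW(B) = ["c"]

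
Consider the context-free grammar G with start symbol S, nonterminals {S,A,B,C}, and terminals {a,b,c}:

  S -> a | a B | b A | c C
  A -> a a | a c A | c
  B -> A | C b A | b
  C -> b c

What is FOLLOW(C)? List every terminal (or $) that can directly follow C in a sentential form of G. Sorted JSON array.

FIRST iteration:
iter 1:
  A via A→a a: +{a}
  A via A→c: +{c}
  B via B→A: +{a,c}
  B via B→b: +{b}
  C via C→b c: +{b}
  S via S→a: +{a}
  S via S→b A: +{b}
  S via S→c C: +{c}
  FIRST[S]={a,b,c}  FIRST[A]={a,c}  FIRST[B]={a,b,c}  FIRST[C]={b}
iter 2: (no change)
  FIRST[S]={a,b,c}  FIRST[A]={a,c}  FIRST[B]={a,b,c}  FIRST[C]={b}

FOLLOW iteration:
seed FOLLOW(S) with $
round 1:
  B→C b A: FOLLOW(C) ⊇ FIRST(b) = {b}; new: +{b}
  S→a B: FOLLOW(B) ⊇ FOLLOW(S) ⊇ {$}; new: +{$}
  S→b A: FOLLOW(A) ⊇ FOLLOW(S) ⊇ {$}; new: +{$}
  S→c C: FOLLOW(C) ⊇ FOLLOW(S) ⊇ {$}; new: +{$}
  FOLLOW[S]={$}  FOLLOW[A]={$}  FOLLOW[B]={$}  FOLLOW[C]={$,b}
round 2: done
  FOLLOW[S]={$}  FOLLOW[A]={$}  FOLLOW[B]={$}  FOLLOW[C]={$,b}

FOLLOW(C) = ["$", "b"]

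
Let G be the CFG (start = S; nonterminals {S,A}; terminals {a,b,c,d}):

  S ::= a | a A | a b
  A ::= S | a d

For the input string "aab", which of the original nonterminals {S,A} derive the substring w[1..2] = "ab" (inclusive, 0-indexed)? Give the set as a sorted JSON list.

CNF form of G:
  S -> T0 A | T0 T1 | a
  A -> T0 A | T0 T1 | T0 T2 | a
  T0 -> a
  T1 -> b
  T2 -> d

Fill CYK table bottom-up — only the sub-triangle for w[1..2]:
  T[1,1] 'a' = {A,S,T0}  orig:{A,S}
  T[2,2] 'b' = {T1}  orig:{}
  T[1,2] 'ab' = {A,S}

Original NTs in T[1,2] deriving "ab": ["A", "S"]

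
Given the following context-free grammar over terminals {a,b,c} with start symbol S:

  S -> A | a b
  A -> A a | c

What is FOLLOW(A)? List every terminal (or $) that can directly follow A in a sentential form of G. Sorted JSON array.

Compute FIRST by fixpoint:
pass 1:
  A via A→c: +{c}
  S via S→A: +{c}
  S via S→a b: +{a}
  S: {a,c}  A: {c}
pass 2: (no change)
  S: {a,c}  A: {c}

FOLLOW iteration:
FOLLOW(S) := {$}
iter 1:
  A→A a: FOLLOW(A) ⊇ FIRST(a) = {a}; new: +{a}
  S→A: FOLLOW(A) ⊇ FOLLOW(S) ⊇ {$}; new: +{$}
  FOLLOW[S]={$}  FOLLOW[A]={$,a}
iter 2: (no change)
  FOLLOW[S]={$}  FOLLOW[A]={$,a}

FOLLOW(A) = ["$", "a"]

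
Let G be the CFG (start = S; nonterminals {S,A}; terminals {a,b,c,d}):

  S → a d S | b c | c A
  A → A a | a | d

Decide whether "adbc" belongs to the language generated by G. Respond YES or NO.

Convert to CNF:
  S -> T0 X4 | T2 T3 | T3 A
  A -> A T0 | a | d
  T0 -> a
  T1 -> d
  T2 -> b
  T3 -> c
  X4 -> T1 S

CYK fill:
  T[0,0] 'a' = {A,T0}  orig:{A}
  T[1,1] 'd' = {A,T1}  orig:{A}
  T[2,2] 'b' = {T2}  orig:{}
  T[3,3] 'c' = {T3}  orig:{}
  T[0,1] 'ad' = ∅
  T[1,2] 'db' = ∅
  T[2,3] 'bc' = {S}
  T[0,2] 'adb' = ∅
  T[1,3] 'dbc' = {X4}  orig:{}
  T[0,3] 'adbc' = {S}

S ∈ T[0,3] ⇒ YES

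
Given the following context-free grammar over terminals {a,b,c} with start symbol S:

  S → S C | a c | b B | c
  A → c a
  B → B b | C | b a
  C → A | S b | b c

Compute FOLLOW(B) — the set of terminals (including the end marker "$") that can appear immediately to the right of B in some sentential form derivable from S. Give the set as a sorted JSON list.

Compute FIRST by fixpoint:
round 1:
  A via A→c a: +{c}
  B via B→b a: +{b}
  C via C→A: +{c}
  C via C→b c: +{b}
  S via S→a c: +{a}
  S via S→b B: +{b}
  S via S→c: +{c}
  S: {a,b,c}  A: {c}  B: {b}  C: {b,c}
round 2:
  B via B→C: +{c}
  C via C→S b: +{a}
  S: {a,b,c}  A: {c}  B: {b,c}  C: {a,b,c}
round 3:
  B via B→C: +{a}
  S: {a,b,c}  A: {c}  B: {a,b,c}  C: {a,b,c}
round 4: (no change)
  S: {a,b,c}  A: {c}  B: {a,b,c}  C: {a,b,c}

FOLLOW iteration:
seed FOLLOW(S) with $
round 1:
  B→B b: FOLLOW(B) ⊇ FIRST(b) = {b}; new: +{b}
  B→C: FOLLOW(C) ⊇ FOLLOW(B) ⊇ {b}; new: +{b}
  C→A: FOLLOW(A) ⊇ FOLLOW(C) ⊇ {b}; new: +{b}
  C→S b: FOLLOW(S) ⊇ FIRST(b) = {b}; new: +{b}
  S→S C: FOLLOW(S) ⊇ FIRST(C) = {a,b,c}; new: +{a,c}
  S→S C: FOLLOW(C) ⊇ FOLLOW(S) ⊇ {$,a,b,c}; new: +{$,a,c}
  S→b B: FOLLOW(B) ⊇ FOLLOW(S) ⊇ {$,a,b,c}; new: +{$,a,c}
  FOLLOW(S)={$,a,b,c}  FOLLOW(A)={b}  FOLLOW(B)={$,a,b,c}  FOLLOW(C)={$,a,b,c}
round 2:
  C→A: FOLLOW(A) ⊇ FOLLOW(C) ⊇ {$,a,b,c}; new: +{$,a,c}
  FOLLOW(S)={$,a,b,c}  FOLLOW(A)={$,a,b,c}  FOLLOW(B)={$,a,b,c}  FOLLOW(C)={$,a,b,c}
round 3: — fixpoint
  FOLLOW(S)={$,a,b,c}  FOLLOW(A)={$,a,b,c}  FOLLOW(B)={$,a,b,c}  FOLLOW(C)={$,a,b,c}

FOLLOW(B) = ["$", "a", "b", "c"]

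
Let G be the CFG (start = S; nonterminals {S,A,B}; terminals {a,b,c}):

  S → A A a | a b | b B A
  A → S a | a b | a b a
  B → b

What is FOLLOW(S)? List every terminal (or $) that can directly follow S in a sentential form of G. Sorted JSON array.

FIRST iteration:
pass 1:
  A via A→a b: +{a}
  B via B→b: +{b}
  S via S→A A a: +{a}
  S via S→b B A: +{b}
  S: {a,b}  A: {a}  B: {b}
pass 2:
  A via A→S a: +{b}
  S: {a,b}  A: {a,b}  B: {b}
pass 3: — fixpoint
  S: {a,b}  A: {a,b}  B: {b}

FOLLOW iteration:
seed FOLLOW(S) with $
iter 1:
  A→S a: FOLLOW(S) ⊇ FIRST(a) = {a}; new: +{a}
  S→A A a: FOLLOW(A) ⊇ FIRST(A) = {a,b}; new: +{a,b}
  S→b B A: FOLLOW(B) ⊇ FIRST(A) = {a,b}; new: +{a,b}
  S→b B A: FOLLOW(A) ⊇ FOLLOW(S) ⊇ {$,a}; new: +{$}
  FOLLOW[S]={$,a}  FOLLOW[A]={$,a,b}  FOLLOW[B]={a,b}
iter 2: (no change)
  FOLLOW[S]={$,a}  FOLLOW[A]={$,a,b}  FOLLOW[B]={a,b}

FOLLOW(S) = ["$", "a"]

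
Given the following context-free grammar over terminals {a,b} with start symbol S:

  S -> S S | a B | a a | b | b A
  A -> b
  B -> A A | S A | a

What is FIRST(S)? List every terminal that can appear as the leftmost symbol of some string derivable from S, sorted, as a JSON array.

FIRST sets, iterate to fixpoint:
[1]
  A via A→b: +{b}
  B via B→A A: +{b}
  B via B→a: +{a}
  S via S→a B: +{a}
  S via S→b: +{b}
  FIRST(S)={a,b}  FIRST(A)={b}  FIRST(B)={a,b}
[2] (stable)
  FIRST(S)={a,b}  FIRST(A)={b}  FIRST(B)={a,b}

FIRST(S) = ["a", "b"]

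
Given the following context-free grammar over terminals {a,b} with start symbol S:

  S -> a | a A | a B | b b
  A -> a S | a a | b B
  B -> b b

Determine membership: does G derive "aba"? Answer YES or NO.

Convert to CNF:
  S -> T0 A | T0 B | T1 T1 | a
  A -> T0 S | T0 T0 | T1 B
  B -> T1 T1
  T0 -> a
  T1 -> b

Fill CYK table bottom-up:
  [0..0]={S,T0}  "a"  orig:{S}
  [1..1]={T1}  "b"  orig:{}
  [2..2]={S,T0}  "a"  orig:{S}
  [0..1]=∅  "ab"
  [1..2]=∅  "ba"
  [0..2]=∅  "aba"

S ∉ T[0,2] ⇒ NO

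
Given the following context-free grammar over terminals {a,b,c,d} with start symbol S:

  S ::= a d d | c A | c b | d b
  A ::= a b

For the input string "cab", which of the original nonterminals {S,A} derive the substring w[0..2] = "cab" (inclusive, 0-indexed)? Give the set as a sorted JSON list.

CNF form of G:
  S -> T0 X4 | T2 T1 | T3 A | T3 T1
  A -> T0 T1
  T0 -> a
  T1 -> b
  T2 -> d
  T3 -> c
  X4 -> T2 T2

CYK table (by increasing span), restricted to cells inside w[0..2]:
  [0..0]={T3}  "c"  orig:{}
  [1..1]={T0}  "a"  orig:{}
  [2..2]={T1}  "b"  orig:{}
  [0..1]=∅  "ca"
  [1..2]={A}  "ab"
  [0..2]={S}  "cab"

Original NTs in T[0,2] deriving "cab": ["S"]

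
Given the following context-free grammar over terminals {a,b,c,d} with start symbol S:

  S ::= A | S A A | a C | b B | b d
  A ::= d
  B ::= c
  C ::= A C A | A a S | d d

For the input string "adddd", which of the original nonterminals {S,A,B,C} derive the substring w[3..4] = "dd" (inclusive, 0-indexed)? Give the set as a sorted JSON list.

CNF form of G:
  S -> S X5 | T0 C | T2 B | T2 T1 | d
  A -> d
  B -> c
  C -> A X3 | A X4 | T1 T1
  T0 -> a
  T1 -> d
  T2 -> b
  X3 -> C A
  X4 -> T0 S
  X5 -> A A

CYK table (by increasing span) (cells [i..j] with 3 ≤ i ≤ j ≤ 4 only):
  [3..3]={A,S,T1}  "d"  orig:{A,S}
  [4..4]={A,S,T1}  "d"  orig:{A,S}
  [3..4]={C,X5}  "dd"  orig:{C}

Original NTs in T[3,4] deriving "dd": ["C"]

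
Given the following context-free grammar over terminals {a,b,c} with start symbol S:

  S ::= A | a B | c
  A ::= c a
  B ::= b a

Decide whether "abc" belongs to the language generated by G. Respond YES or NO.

CNF form of G:
  S -> T0 T1 | T1 B | c
  A -> T0 T1
  B -> T2 T1
  T0 -> c
  T1 -> a
  T2 -> b

CYK table (by increasing span):
  T[0,0] 'a' = {T1}  orig:{}
  T[1,1] 'b' = {T2}  orig:{}
  T[2,2] 'c' = {S,T0}  orig:{S}
  T[0,1] 'ab' = ∅
  T[1,2] 'bc' = ∅
  T[0,2] 'abc' = ∅

S ∉ T[0,2] ⇒ NO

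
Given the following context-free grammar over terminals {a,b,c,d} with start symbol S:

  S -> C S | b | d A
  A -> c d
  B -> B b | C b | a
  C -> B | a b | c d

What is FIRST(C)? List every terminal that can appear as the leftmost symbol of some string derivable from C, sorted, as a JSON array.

FIRST sets, iterate to fixpoint:
round 1:
  A via A→c d: +{c}
  B via B→a: +{a}
  C via C→B: +{a}
  C via C→c d: +{c}
  S via S→C S: +{a,c}
  S via S→b: +{b}
  S via S→d A: +{d}
  S: {a,b,c,d}  A: {c}  B: {a}  C: {a,c}
round 2:
  B via B→C b: +{c}
  S: {a,b,c,d}  A: {c}  B: {a,c}  C: {a,c}
round 3: (stable)
  S: {a,b,c,d}  A: {c}  B: {a,c}  C: {a,c}

FIRST(C) = ["a", "c"]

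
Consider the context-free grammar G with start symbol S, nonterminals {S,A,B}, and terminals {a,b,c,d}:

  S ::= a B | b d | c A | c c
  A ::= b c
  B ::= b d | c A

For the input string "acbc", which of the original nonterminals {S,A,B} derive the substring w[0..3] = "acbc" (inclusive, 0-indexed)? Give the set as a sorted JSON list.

Convert to CNF:
  S -> T0 T2 | T1 A | T1 T1 | T3 B
  A -> T0 T1
  B -> T0 T2 | T1 A
  T0 -> b
  T1 -> c
  T2 -> d
  T3 -> a

Fill CYK table bottom-up (cells [i..j] with 0 ≤ i ≤ j ≤ 3 only):
  cell(0,0) a: {T3}  orig:{}
  cell(1,1) c: {T1}  orig:{}
  cell(2,2) b: {T0}  orig:{}
  cell(3,3) c: {T1}  orig:{}
  cell(0,1) ac: ∅
  cell(1,2) cb: ∅
  cell(2,3) bc: {A}
  cell(0,2) acb: ∅
  cell(1,3) cbc: {B,S}
  cell(0,3) acbc: {S}

Original NTs in T[0,3] deriving "acbc": ["S"]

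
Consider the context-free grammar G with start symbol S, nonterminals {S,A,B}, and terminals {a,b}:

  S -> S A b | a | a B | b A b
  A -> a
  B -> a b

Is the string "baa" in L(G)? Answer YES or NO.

CNF form of G:
  S -> S X2 | T0 B | T1 X3 | a
  A -> a
  B -> T0 T1
  T0 -> a
  T1 -> b
  X2 -> A T1
  X3 -> A T1

CYK table (by increasing span):
  T[0,0] 'b' = {T1}  orig:{}
  T[1,1] 'a' = {A,S,T0}  orig:{A,S}
  T[2,2] 'a' = {A,S,T0}  orig:{A,S}
  T[0,1] 'ba' = ∅
  T[1,2] 'aa' = ∅
  T[0,2] 'baa' = ∅

S ∉ T[0,2] ⇒ NO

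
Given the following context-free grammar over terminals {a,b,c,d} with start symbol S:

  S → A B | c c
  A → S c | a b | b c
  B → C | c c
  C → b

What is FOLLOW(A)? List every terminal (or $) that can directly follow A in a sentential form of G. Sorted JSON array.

Compute FIRST by fixpoint:
[1]
  A via A→a b: +{a}
  A via A→b c: +{b}
  B via B→c c: +{c}
  C via C→b: +{b}
  S via S→A B: +{a,b}
  S via S→c c: +{c}
  FIRST(S)={a,b,c}  FIRST(A)={a,b}  FIRST(B)={c}  FIRST(C)={b}
[2]
  A via A→S c: +{c}
  B via B→C: +{b}
  FIRST(S)={a,b,c}  FIRST(A)={a,b,c}  FIRST(B)={b,c}  FIRST(C)={b}
[3] (stable)
  FIRST(S)={a,b,c}  FIRST(A)={a,b,c}  FIRST(B)={b,c}  FIRST(C)={b}

Compute FOLLOW by fixpoint:
seed FOLLOW(S) with $
round 1:
  A→S c: FOLLOW(S) ⊇ FIRST(c) = {c}; new: +{c}
  S→A B: FOLLOW(A) ⊇ FIRST(B) = {b,c}; new: +{b,c}
  S→A B: FOLLOW(B) ⊇ FOLLOW(S) ⊇ {$,c}; new: +{$,c}
  S: {$,c}  A: {b,c}  B: {$,c}  C: {}
round 2:
  B→C: FOLLOW(C) ⊇ FOLLOW(B) ⊇ {$,c}; new: +{$,c}
  S: {$,c}  A: {b,c}  B: {$,c}  C: {$,c}
round 3: (stable)
  S: {$,c}  A: {b,c}  B: {$,c}  C: {$,c}

FOLLOW(A) = ["b", "c"]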